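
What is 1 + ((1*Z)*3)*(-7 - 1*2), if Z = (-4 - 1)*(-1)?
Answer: -134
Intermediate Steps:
Z = 5 (Z = -5*(-1) = 5)
1 + ((1*Z)*3)*(-7 - 1*2) = 1 + ((1*5)*3)*(-7 - 1*2) = 1 + (5*3)*(-7 - 2) = 1 + 15*(-9) = 1 - 135 = -134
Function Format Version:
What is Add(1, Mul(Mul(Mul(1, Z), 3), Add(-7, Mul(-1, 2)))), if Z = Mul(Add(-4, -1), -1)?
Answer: -134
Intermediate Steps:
Z = 5 (Z = Mul(-5, -1) = 5)
Add(1, Mul(Mul(Mul(1, Z), 3), Add(-7, Mul(-1, 2)))) = Add(1, Mul(Mul(Mul(1, 5), 3), Add(-7, Mul(-1, 2)))) = Add(1, Mul(Mul(5, 3), Add(-7, -2))) = Add(1, Mul(15, -9)) = Add(1, -135) = -134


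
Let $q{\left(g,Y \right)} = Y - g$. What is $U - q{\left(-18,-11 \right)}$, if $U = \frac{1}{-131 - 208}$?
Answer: $- \frac{2374}{339} \approx -7.003$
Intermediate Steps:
$U = - \frac{1}{339}$ ($U = \frac{1}{-339} = - \frac{1}{339} \approx -0.0029499$)
$U - q{\left(-18,-11 \right)} = - \frac{1}{339} - \left(-11 - -18\right) = - \frac{1}{339} - \left(-11 + 18\right) = - \frac{1}{339} - 7 = - \frac{2374}{339}$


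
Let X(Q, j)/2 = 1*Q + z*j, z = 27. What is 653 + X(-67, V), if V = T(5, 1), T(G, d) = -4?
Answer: 303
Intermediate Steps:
V = -4
X(Q, j) = 2*Q + 54*j (X(Q, j) = 2*(1*Q + 27*j) = 2*(Q + 27*j) = 2*Q + 54*j)
653 + X(-67, V) = 653 + (2*(-67) + 54*(-4)) = 653 + (-134 - 216) = 653 - 350 = 303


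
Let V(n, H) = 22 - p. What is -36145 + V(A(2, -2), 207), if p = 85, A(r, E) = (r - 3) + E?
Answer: -36208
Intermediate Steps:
A(r, E) = -3 + E + r (A(r, E) = (-3 + r) + E = -3 + E + r)
V(n, H) = -63 (V(n, H) = 22 - 1*85 = 22 - 85 = -63)
-36145 + V(A(2, -2), 207) = -36145 - 63 = -36208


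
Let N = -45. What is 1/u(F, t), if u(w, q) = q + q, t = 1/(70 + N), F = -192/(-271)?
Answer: 25/2 ≈ 12.500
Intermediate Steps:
F = 192/271 (F = -192*(-1/271) = 192/271 ≈ 0.70849)
t = 1/25 (t = 1/(70 - 45) = 1/25 ≈ 0.040000)
u(w, q) = 2*q
1/u(F, t) = 1/(2*(1/25)) = 1/(2/25) = 25/2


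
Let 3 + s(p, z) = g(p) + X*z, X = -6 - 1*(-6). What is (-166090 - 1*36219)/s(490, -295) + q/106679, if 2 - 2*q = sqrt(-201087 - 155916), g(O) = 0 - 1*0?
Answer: 21582121814/320037 - 3*I*sqrt(39667)/213358 ≈ 67436.0 - 0.0028004*I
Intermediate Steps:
X = 0 (X = -6 + 6 = 0)
g(O) = 0 (g(O) = 0 + 0 = 0)
q = 1 - 3*I*sqrt(39667)/2 (q = 1 - sqrt(-201087 - 155916)/2 = 1 - 3*I*sqrt(39667)/2 ≈ 1.0 - 298.75*I)
s(p, z) = -3 (s(p, z) = -3 + (0 + 0*z) = -3 + (0 + 0) = -3 + 0 = -3)
(-166090 - 1*36219)/s(490, -295) + q/106679 = (-166090 - 1*36219)/(-3) + (1 - 3*I*sqrt(39667)/2)/106679 = (-166090 - 36219)*(-1/3) + (1 - 3*I*sqrt(39667)/2)*(1/106679) = -202309*(-1/3) + (1/106679 - 3*I*sqrt(39667)/213358) = 202309/3 + (1/106679 - 3*I*sqrt(39667)/213358) = 21582121814/320037 - 3*I*sqrt(39667)/213358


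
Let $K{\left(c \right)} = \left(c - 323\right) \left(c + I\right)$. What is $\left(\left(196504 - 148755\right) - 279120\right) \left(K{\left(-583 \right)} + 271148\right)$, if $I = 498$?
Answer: $-80553664618$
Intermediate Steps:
$K{\left(c \right)} = \left(-323 + c\right) \left(498 + c\right)$ ($K{\left(c \right)} = \left(c - 323\right) \left(c + 498\right) = \left(-323 + c\right) \left(498 + c\right)$)
$\left(\left(196504 - 148755\right) - 279120\right) \left(K{\left(-583 \right)} + 271148\right) = \left(\left(196504 - 148755\right) - 279120\right) \left(\left(-160854 + \left(-583\right)^{2} + 175 \left(-583\right)\right) + 271148\right) = \left(\left(196504 - 148755\right) - 279120\right) \left(\left(-160854 + 339889 - 102025\right) + 271148\right) = \left(47749 - 279120\right) \left(77010 + 271148\right) = \left(-231371\right) 348158 = -80553664618$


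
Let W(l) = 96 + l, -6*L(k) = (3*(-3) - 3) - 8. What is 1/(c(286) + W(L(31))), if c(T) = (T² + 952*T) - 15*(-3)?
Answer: 3/1062637 ≈ 2.8232e-6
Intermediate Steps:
L(k) = 10/3 (L(k) = -((3*(-3) - 3) - 8)/6 = -((-9 - 3) - 8)/6 = -(-12 - 8)/6 = -⅙*(-20) = 10/3)
c(T) = 45 + T² + 952*T (c(T) = (T² + 952*T) + 45 = 45 + T² + 952*T)
1/(c(286) + W(L(31))) = 1/((45 + 286² + 952*286) + (96 + 10/3)) = 1/((45 + 81796 + 272272) + 298/3) = 1/(354113 + 298/3) = 1/(1062637/3) = 3/1062637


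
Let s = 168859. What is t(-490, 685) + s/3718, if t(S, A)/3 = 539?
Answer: 6180865/3718 ≈ 1662.4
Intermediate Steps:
t(S, A) = 1617 (t(S, A) = 3*539 = 1617)
t(-490, 685) + s/3718 = 1617 + 168859/3718 = 6180865/3718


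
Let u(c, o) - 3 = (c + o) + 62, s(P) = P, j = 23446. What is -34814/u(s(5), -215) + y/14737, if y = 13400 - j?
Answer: 511597248/2136865 ≈ 239.41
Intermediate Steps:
u(c, o) = 65 + c + o (u(c, o) = 3 + ((c + o) + 62) = 3 + (62 + c + o) = 65 + c + o)
y = -10046 (y = 13400 - 1*23446 = 13400 - 23446 = -10046)
-34814/u(s(5), -215) + y/14737 = -34814/(65 + 5 - 215) - 10046/14737 = -34814/(-145) - 10046*1/14737 = -34814*(-1/145) - 10046/14737 = 34814/145 - 10046/14737 = 511597248/2136865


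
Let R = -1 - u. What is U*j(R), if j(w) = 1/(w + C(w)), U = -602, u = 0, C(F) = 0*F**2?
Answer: 602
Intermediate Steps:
C(F) = 0
R = -1 (R = -1 - 1*0 = -1 + 0 = -1)
j(w) = 1/w (j(w) = 1/(w + 0) = 1/w)
U*j(R) = -602/(-1) = -602*(-1) = 602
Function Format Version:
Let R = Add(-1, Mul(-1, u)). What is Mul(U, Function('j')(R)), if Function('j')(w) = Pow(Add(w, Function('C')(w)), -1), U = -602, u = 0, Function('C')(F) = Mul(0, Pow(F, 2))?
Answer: 602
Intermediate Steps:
Function('C')(F) = 0
R = -1 (R = Add(-1, Mul(-1, 0)) = Add(-1, 0) = -1)
Function('j')(w) = Pow(w, -1) (Function('j')(w) = Pow(Add(w, 0), -1) = Pow(w, -1))
Mul(U, Function('j')(R)) = Mul(-602, Pow(-1, -1)) = Mul(-602, -1) = 602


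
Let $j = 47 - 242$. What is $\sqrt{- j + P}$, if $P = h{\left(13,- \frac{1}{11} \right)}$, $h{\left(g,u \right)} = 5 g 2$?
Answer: $5 \sqrt{13} \approx 18.028$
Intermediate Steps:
$j = -195$ ($j = 47 - 242 = -195$)
$h{\left(g,u \right)} = 10 g$
$P = 130$ ($P = 10 \cdot 13 = 130$)
$\sqrt{- j + P} = \sqrt{\left(-1\right) \left(-195\right) + 130} = \sqrt{195 + 130} = \sqrt{325} = 5 \sqrt{13}$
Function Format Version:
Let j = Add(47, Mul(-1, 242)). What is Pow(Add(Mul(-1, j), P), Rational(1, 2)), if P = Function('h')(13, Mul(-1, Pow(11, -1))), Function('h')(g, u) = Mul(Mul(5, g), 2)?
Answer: Mul(5, Pow(13, Rational(1, 2))) ≈ 18.028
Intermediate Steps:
j = -195 (j = Add(47, -242) = -195)
Function('h')(g, u) = Mul(10, g)
P = 130 (P = Mul(10, 13) = 130)
Pow(Add(Mul(-1, j), P), Rational(1, 2)) = Pow(Add(Mul(-1, -195), 130), Rational(1, 2)) = Pow(Add(195, 130), Rational(1, 2)) = Pow(325, Rational(1, 2)) = Mul(5, Pow(13, Rational(1, 2)))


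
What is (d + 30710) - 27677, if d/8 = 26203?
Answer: 212657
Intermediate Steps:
d = 209624 (d = 8*26203 = 209624)
(d + 30710) - 27677 = (209624 + 30710) - 27677 = 240334 - 27677 = 212657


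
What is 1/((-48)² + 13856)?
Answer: 1/16160 ≈ 6.1881e-5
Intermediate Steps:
1/((-48)² + 13856) = 1/(2304 + 13856) = 1/16160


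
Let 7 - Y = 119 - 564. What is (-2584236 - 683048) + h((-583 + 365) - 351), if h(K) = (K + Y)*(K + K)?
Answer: -3134138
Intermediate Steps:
Y = 452 (Y = 7 - (119 - 564) = 7 - 1*(-445) = 7 + 445 = 452)
h(K) = 2*K*(452 + K) (h(K) = (K + 452)*(K + K) = (452 + K)*(2*K) = 2*K*(452 + K))
(-2584236 - 683048) + h((-583 + 365) - 351) = (-2584236 - 683048) + 2*((-583 + 365) - 351)*(452 + ((-583 + 365) - 351)) = -3267284 + 2*(-218 - 351)*(452 + (-218 - 351)) = -3267284 + 2*(-569)*(452 - 569) = -3267284 + 2*(-569)*(-117) = -3267284 + 133146 = -3134138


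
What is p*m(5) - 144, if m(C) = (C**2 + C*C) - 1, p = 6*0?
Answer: -144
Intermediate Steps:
p = 0
m(C) = -1 + 2*C**2 (m(C) = (C**2 + C**2) - 1 = 2*C**2 - 1 = -1 + 2*C**2)
p*m(5) - 144 = 0*(-1 + 2*5**2) - 144 = 0*(-1 + 2*25) - 144 = 0*(-1 + 50) - 144 = 0*49 - 144 = 0 - 144 = -144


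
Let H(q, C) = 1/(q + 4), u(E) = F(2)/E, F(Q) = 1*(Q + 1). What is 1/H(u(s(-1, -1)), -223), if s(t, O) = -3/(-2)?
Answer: 6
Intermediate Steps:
F(Q) = 1 + Q (F(Q) = 1*(1 + Q) = 1 + Q)
s(t, O) = 3/2 (s(t, O) = -3*(-½) = 3/2)
u(E) = 3/E (u(E) = (1 + 2)/E = 3/E)
H(q, C) = 1/(4 + q)
1/H(u(s(-1, -1)), -223) = 1/(1/(4 + 3/(3/2))) = 1/(1/(4 + 3*(⅔))) = 1/(1/(4 + 2)) = 1/(1/6) = 1/(⅙) = 6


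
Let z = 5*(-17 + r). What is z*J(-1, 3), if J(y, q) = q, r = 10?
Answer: -105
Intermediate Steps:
z = -35 (z = 5*(-17 + 10) = 5*(-7) = -35)
z*J(-1, 3) = -35*3 = -105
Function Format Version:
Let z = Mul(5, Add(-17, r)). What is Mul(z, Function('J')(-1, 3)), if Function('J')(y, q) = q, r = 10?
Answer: -105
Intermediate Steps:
z = -35 (z = Mul(5, Add(-17, 10)) = Mul(5, -7) = -35)
Mul(z, Function('J')(-1, 3)) = Mul(-35, 3) = -105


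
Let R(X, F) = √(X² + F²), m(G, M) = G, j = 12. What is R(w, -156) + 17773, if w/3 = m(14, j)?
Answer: 17773 + 30*√29 ≈ 17935.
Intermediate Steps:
w = 42 (w = 3*14 = 42)
R(X, F) = √(F² + X²)
R(w, -156) + 17773 = √((-156)² + 42²) + 17773 = √(24336 + 1764) + 17773 = √26100 + 17773 = 30*√29 + 17773 = 17773 + 30*√29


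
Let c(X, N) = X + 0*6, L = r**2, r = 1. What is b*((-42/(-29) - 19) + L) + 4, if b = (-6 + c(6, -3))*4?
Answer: 4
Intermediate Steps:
L = 1 (L = 1**2 = 1)
c(X, N) = X (c(X, N) = X + 0 = X)
b = 0 (b = (-6 + 6)*4 = 0*4 = 0)
b*((-42/(-29) - 19) + L) + 4 = 0*((-42/(-29) - 19) + 1) + 4 = 0*((-42*(-1/29) - 19) + 1) + 4 = 0*((42/29 - 19) + 1) + 4 = 0*(-509/29 + 1) + 4 = 0*(-480/29) + 4 = 0 + 4 = 4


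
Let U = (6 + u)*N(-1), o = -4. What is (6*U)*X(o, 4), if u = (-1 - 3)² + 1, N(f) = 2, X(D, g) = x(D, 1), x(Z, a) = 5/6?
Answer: 230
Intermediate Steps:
x(Z, a) = ⅚ (x(Z, a) = 5*(⅙) = ⅚)
X(D, g) = ⅚
u = 17 (u = (-4)² + 1 = 16 + 1 = 17)
U = 46 (U = (6 + 17)*2 = 23*2 = 46)
(6*U)*X(o, 4) = (6*46)*(⅚) = 276*(⅚) = 230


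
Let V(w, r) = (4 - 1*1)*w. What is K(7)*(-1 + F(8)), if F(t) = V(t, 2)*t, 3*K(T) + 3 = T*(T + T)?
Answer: 18145/3 ≈ 6048.3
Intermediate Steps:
V(w, r) = 3*w (V(w, r) = (4 - 1)*w = 3*w)
K(T) = -1 + 2*T**2/3 (K(T) = -1 + (T*(T + T))/3 = -1 + (T*(2*T))/3 = -1 + (2*T**2)/3 = -1 + 2*T**2/3)
F(t) = 3*t**2 (F(t) = (3*t)*t = 3*t**2)
K(7)*(-1 + F(8)) = (-1 + (2/3)*7**2)*(-1 + 3*8**2) = (-1 + (2/3)*49)*(-1 + 3*64) = (-1 + 98/3)*(-1 + 192) = (95/3)*191 = 18145/3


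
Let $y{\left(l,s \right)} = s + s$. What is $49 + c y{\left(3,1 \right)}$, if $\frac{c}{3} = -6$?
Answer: $13$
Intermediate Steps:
$y{\left(l,s \right)} = 2 s$
$c = -18$ ($c = 3 \left(-6\right) = -18$)
$49 + c y{\left(3,1 \right)} = 49 - 18 \cdot 2 \cdot 1 = 49 - 36 = 13$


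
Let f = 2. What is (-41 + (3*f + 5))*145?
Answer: -4350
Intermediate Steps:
(-41 + (3*f + 5))*145 = (-41 + (3*2 + 5))*145 = (-41 + (6 + 5))*145 = (-41 + 11)*145 = -30*145 = -4350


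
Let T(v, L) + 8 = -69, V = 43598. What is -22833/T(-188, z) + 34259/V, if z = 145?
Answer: 998111077/3357046 ≈ 297.32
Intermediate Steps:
T(v, L) = -77 (T(v, L) = -8 - 69 = -77)
-22833/T(-188, z) + 34259/V = -22833/(-77) + 34259/43598 = -22833*(-1/77) + 34259*(1/43598) = 22833/77 + 34259/43598 = 998111077/3357046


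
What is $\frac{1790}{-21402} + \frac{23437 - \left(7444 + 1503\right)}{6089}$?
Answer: $\frac{149607835}{65158389} \approx 2.2961$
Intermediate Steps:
$\frac{1790}{-21402} + \frac{23437 - \left(7444 + 1503\right)}{6089} = 1790 \left(- \frac{1}{21402}\right) + \left(23437 - 8947\right) \frac{1}{6089} = - \frac{895}{10701} + \left(23437 - 8947\right) \frac{1}{6089} = - \frac{895}{10701} + 14490 \cdot \frac{1}{6089} = - \frac{895}{10701} + \frac{14490}{6089} = \frac{149607835}{65158389}$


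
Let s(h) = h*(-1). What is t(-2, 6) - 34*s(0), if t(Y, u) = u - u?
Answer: 0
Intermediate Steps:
s(h) = -h
t(Y, u) = 0
t(-2, 6) - 34*s(0) = 0 - (-34)*0 = 0 - 34*0 = 0 + 0 = 0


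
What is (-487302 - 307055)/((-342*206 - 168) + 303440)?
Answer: -794357/232820 ≈ -3.4119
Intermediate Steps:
(-487302 - 307055)/((-342*206 - 168) + 303440) = -794357/((-70452 - 168) + 303440) = -794357/(-70620 + 303440) = -794357/232820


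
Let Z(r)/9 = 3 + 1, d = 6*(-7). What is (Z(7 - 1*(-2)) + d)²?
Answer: 36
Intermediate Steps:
d = -42
Z(r) = 36 (Z(r) = 9*(3 + 1) = 9*4 = 36)
(Z(7 - 1*(-2)) + d)² = (36 - 42)² = (-6)² = 36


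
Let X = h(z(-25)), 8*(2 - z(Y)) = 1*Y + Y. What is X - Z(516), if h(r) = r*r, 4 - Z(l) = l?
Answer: 9281/16 ≈ 580.06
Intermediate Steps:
Z(l) = 4 - l
z(Y) = 2 - Y/4 (z(Y) = 2 - (1*Y + Y)/8 = 2 - (Y + Y)/8 = 2 - Y/4)
h(r) = r²
X = 1089/16 (X = (2 - ¼*(-25))² = (2 + 25/4)² = (33/4)² = 1089/16 ≈ 68.063)
X - Z(516) = 1089/16 - (4 - 1*516) = 1089/16 - (4 - 516) = 1089/16 - 1*(-512) = 1089/16 + 512 = 9281/16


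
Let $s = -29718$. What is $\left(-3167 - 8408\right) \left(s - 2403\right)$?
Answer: $371800575$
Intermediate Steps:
$\left(-3167 - 8408\right) \left(s - 2403\right) = \left(-3167 - 8408\right) \left(-29718 - 2403\right) = \left(-11575\right) \left(-32121\right) = 371800575$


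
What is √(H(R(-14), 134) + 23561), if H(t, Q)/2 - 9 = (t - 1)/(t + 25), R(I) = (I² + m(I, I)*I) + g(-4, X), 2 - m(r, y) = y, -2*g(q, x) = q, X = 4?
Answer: √23633 ≈ 153.73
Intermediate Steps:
g(q, x) = -q/2
m(r, y) = 2 - y
R(I) = 2 + I² + I*(2 - I) (R(I) = (I² + (2 - I)*I) - ½*(-4) = (I² + I*(2 - I)) + 2 = 2 + I² + I*(2 - I))
H(t, Q) = 18 + 2*(-1 + t)/(25 + t) (H(t, Q) = 18 + 2*((t - 1)/(t + 25)) = 18 + 2*((-1 + t)/(25 + t)) = 18 + 2*(-1 + t)/(25 + t))
√(H(R(-14), 134) + 23561) = √(4*(112 + 5*(2 + 2*(-14)))/(25 + (2 + 2*(-14))) + 23561) = √(4*(112 + 5*(2 - 28))/(25 + (2 - 28)) + 23561) = √(4*(112 + 5*(-26))/(25 - 26) + 23561) = √(4*(112 - 130)/(-1) + 23561) = √(4*(-1)*(-18) + 23561) = √(72 + 23561) = √23633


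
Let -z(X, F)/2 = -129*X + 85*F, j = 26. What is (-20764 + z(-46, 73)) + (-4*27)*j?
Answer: -47850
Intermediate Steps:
z(X, F) = -170*F + 258*X (z(X, F) = -2*(-129*X + 85*F) = -170*F + 258*X)
(-20764 + z(-46, 73)) + (-4*27)*j = (-20764 + (-170*73 + 258*(-46))) - 4*27*26 = (-20764 + (-12410 - 11868)) - 108*26 = (-20764 - 24278) - 2808 = -45042 - 2808 = -47850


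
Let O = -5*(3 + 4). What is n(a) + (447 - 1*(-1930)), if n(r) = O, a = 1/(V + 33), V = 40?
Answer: 2342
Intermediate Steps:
O = -35 (O = -5*7 = -35)
a = 1/73 (a = 1/(40 + 33) = 1/73 ≈ 0.013699)
n(r) = -35
n(a) + (447 - 1*(-1930)) = -35 + (447 - 1*(-1930)) = -35 + (447 + 1930) = -35 + 2377 = 2342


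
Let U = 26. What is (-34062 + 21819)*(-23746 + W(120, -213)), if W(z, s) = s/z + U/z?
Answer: 11629654267/40 ≈ 2.9074e+8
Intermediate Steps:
W(z, s) = 26/z + s/z (W(z, s) = s/z + 26/z = 26/z + s/z)
(-34062 + 21819)*(-23746 + W(120, -213)) = (-34062 + 21819)*(-23746 + (26 - 213)/120) = -12243*(-23746 + (1/120)*(-187)) = -12243*(-23746 - 187/120) = -12243*(-2849707/120) = 11629654267/40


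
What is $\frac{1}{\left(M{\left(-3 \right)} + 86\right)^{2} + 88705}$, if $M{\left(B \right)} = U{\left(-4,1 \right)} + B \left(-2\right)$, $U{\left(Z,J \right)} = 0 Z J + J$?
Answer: $\frac{1}{97354} \approx 1.0272 \cdot 10^{-5}$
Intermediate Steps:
$U{\left(Z,J \right)} = J$ ($U{\left(Z,J \right)} = 0 J + J = 0 + J = J$)
$M{\left(B \right)} = 1 - 2 B$ ($M{\left(B \right)} = 1 + B \left(-2\right) = 1 - 2 B$)
$\frac{1}{\left(M{\left(-3 \right)} + 86\right)^{2} + 88705} = \frac{1}{\left(\left(1 - -6\right) + 86\right)^{2} + 88705} = \frac{1}{\left(\left(1 + 6\right) + 86\right)^{2} + 88705} = \frac{1}{\left(7 + 86\right)^{2} + 88705} = \frac{1}{93^{2} + 88705} = \frac{1}{8649 + 88705} = \frac{1}{97354}$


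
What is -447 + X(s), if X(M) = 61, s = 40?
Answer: -386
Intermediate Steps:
-447 + X(s) = -447 + 61 = -386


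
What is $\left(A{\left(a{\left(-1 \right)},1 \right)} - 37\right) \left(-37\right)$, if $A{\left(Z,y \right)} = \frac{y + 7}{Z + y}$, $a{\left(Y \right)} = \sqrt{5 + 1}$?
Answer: $\frac{7141}{5} - \frac{296 \sqrt{6}}{5} \approx 1283.2$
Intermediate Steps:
$a{\left(Y \right)} = \sqrt{6}$
$A{\left(Z,y \right)} = \frac{7 + y}{Z + y}$
$\left(A{\left(a{\left(-1 \right)},1 \right)} - 37\right) \left(-37\right) = \left(\frac{7 + 1}{\sqrt{6} + 1} - 37\right) \left(-37\right) = \left(\frac{1}{1 + \sqrt{6}} \cdot 8 - 37\right) \left(-37\right) = \left(\frac{8}{1 + \sqrt{6}} - 37\right) \left(-37\right) = \left(-37 + \frac{8}{1 + \sqrt{6}}\right) \left(-37\right) = 1369 - \frac{296}{1 + \sqrt{6}}$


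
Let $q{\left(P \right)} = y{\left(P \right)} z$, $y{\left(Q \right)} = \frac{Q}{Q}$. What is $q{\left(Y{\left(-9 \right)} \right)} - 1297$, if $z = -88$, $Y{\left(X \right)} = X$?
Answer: $-1385$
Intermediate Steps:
$y{\left(Q \right)} = 1$
$q{\left(P \right)} = -88$ ($q{\left(P \right)} = 1 \left(-88\right) = -88$)
$q{\left(Y{\left(-9 \right)} \right)} - 1297 = -88 - 1297 = -1385$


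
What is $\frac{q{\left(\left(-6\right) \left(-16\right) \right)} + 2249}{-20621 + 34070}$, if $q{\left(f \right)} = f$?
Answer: $\frac{2345}{13449} \approx 0.17436$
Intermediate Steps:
$\frac{q{\left(\left(-6\right) \left(-16\right) \right)} + 2249}{-20621 + 34070} = \frac{\left(-6\right) \left(-16\right) + 2249}{-20621 + 34070} = \frac{96 + 2249}{13449} = 2345 \cdot \frac{1}{13449} = \frac{2345}{13449}$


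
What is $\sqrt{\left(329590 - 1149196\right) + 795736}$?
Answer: $i \sqrt{23870} \approx 154.5 i$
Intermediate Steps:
$\sqrt{\left(329590 - 1149196\right) + 795736} = \sqrt{-819606 + 795736} = \sqrt{-23870} = i \sqrt{23870}$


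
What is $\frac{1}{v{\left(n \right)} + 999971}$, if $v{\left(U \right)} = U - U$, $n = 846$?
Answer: $\frac{1}{999971} \approx 1.0 \cdot 10^{-6}$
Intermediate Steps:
$v{\left(U \right)} = 0$
$\frac{1}{v{\left(n \right)} + 999971} = \frac{1}{0 + 999971} = \frac{1}{999971}$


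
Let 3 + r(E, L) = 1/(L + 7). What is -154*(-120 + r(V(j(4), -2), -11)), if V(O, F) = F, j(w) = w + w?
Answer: 37961/2 ≈ 18981.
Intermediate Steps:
j(w) = 2*w
r(E, L) = -3 + 1/(7 + L) (r(E, L) = -3 + 1/(L + 7) = -3 + 1/(7 + L))
-154*(-120 + r(V(j(4), -2), -11)) = -154*(-120 + (-20 - 3*(-11))/(7 - 11)) = -154*(-120 + (-20 + 33)/(-4)) = -154*(-120 - 1/4*13) = -154*(-120 - 13/4) = -154*(-493/4) = 37961/2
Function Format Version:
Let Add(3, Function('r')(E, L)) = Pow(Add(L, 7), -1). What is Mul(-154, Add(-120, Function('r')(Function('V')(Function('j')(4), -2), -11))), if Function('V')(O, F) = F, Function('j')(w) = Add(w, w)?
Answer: Rational(37961, 2) ≈ 18981.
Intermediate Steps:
Function('j')(w) = Mul(2, w)
Function('r')(E, L) = Add(-3, Pow(Add(7, L), -1)) (Function('r')(E, L) = Add(-3, Pow(Add(L, 7), -1)) = Add(-3, Pow(Add(7, L), -1)))
Mul(-154, Add(-120, Function('r')(Function('V')(Function('j')(4), -2), -11))) = Mul(-154, Add(-120, Mul(Pow(Add(7, -11), -1), Add(-20, Mul(-3, -11))))) = Mul(-154, Add(-120, Mul(Pow(-4, -1), Add(-20, 33)))) = Mul(-154, Add(-120, Mul(Rational(-1, 4), 13))) = Mul(-154, Add(-120, Rational(-13, 4))) = Mul(-154, Rational(-493, 4)) = Rational(37961, 2)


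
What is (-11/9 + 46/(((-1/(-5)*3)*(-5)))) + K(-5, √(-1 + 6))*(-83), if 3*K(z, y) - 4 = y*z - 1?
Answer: -896/9 + 415*√5/3 ≈ 209.77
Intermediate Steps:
K(z, y) = 1 + y*z/3 (K(z, y) = 4/3 + (y*z - 1)/3 = 4/3 + (-1 + y*z)/3 = 4/3 + (-⅓ + y*z/3) = 1 + y*z/3)
(-11/9 + 46/(((-1/(-5)*3)*(-5)))) + K(-5, √(-1 + 6))*(-83) = (-11/9 + 46/(((-1/(-5)*3)*(-5)))) + (1 + (⅓)*√(-1 + 6)*(-5))*(-83) = (-11*⅑ + 46/(((-1*(-⅕)*3)*(-5)))) + (1 + (⅓)*√5*(-5))*(-83) = (-11/9 + 46/((((⅕)*3)*(-5)))) + (1 - 5*√5/3)*(-83) = (-11/9 + 46/(((⅗)*(-5)))) + (-83 + 415*√5/3) = (-11/9 + 46/(-3)) + (-83 + 415*√5/3) = (-11/9 + 46*(-⅓)) + (-83 + 415*√5/3) = (-11/9 - 46/3) + (-83 + 415*√5/3) = -149/9 + (-83 + 415*√5/3) = -896/9 + 415*√5/3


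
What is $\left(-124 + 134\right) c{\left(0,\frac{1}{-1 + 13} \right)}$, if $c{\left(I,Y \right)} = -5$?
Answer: $-50$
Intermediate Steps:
$\left(-124 + 134\right) c{\left(0,\frac{1}{-1 + 13} \right)} = \left(-124 + 134\right) \left(-5\right) = 10 \left(-5\right) = -50$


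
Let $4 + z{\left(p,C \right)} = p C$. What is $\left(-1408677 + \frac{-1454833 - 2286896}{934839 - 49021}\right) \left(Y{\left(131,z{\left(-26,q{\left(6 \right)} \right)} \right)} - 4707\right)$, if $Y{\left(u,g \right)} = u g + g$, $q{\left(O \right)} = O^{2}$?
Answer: $\frac{160704949908133305}{885818} \approx 1.8142 \cdot 10^{11}$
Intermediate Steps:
$z{\left(p,C \right)} = -4 + C p$ ($z{\left(p,C \right)} = -4 + p C = -4 + C p$)
$Y{\left(u,g \right)} = g + g u$ ($Y{\left(u,g \right)} = g u + g = g + g u$)
$\left(-1408677 + \frac{-1454833 - 2286896}{934839 - 49021}\right) \left(Y{\left(131,z{\left(-26,q{\left(6 \right)} \right)} \right)} - 4707\right) = \left(-1408677 + \frac{-1454833 - 2286896}{934839 - 49021}\right) \left(\left(-4 + 6^{2} \left(-26\right)\right) \left(1 + 131\right) - 4707\right) = \left(-1408677 - \frac{3741729}{885818}\right) \left(\left(-4 + 36 \left(-26\right)\right) 132 - 4707\right) = \left(-1408677 - \frac{3741729}{885818}\right) \left(\left(-4 - 936\right) 132 - 4707\right) = \left(-1408677 - \frac{3741729}{885818}\right) \left(\left(-940\right) 132 - 4707\right) = - \frac{1247835184515 \left(-124080 - 4707\right)}{885818} = \left(- \frac{1247835184515}{885818}\right) \left(-128787\right) = \frac{160704949908133305}{885818}$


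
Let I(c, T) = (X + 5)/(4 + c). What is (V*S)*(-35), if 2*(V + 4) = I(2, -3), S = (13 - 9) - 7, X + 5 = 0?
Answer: -420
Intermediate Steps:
X = -5 (X = -5 + 0 = -5)
I(c, T) = 0 (I(c, T) = (-5 + 5)/(4 + c) = 0/(4 + c) = 0)
S = -3 (S = 4 - 7 = -3)
V = -4 (V = -4 + (½)*0 = -4 + 0 = -4)
(V*S)*(-35) = -4*(-3)*(-35) = 12*(-35) = -420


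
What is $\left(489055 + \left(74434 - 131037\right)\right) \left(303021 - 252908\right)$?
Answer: $21671467076$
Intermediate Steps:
$\left(489055 + \left(74434 - 131037\right)\right) \left(303021 - 252908\right) = \left(489055 + \left(74434 - 131037\right)\right) 50113 = \left(489055 - 56603\right) 50113 = 432452 \cdot 50113 = 21671467076$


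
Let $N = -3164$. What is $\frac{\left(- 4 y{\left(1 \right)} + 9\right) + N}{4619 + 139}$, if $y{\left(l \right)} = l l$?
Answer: $- \frac{81}{122} \approx -0.66393$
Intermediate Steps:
$y{\left(l \right)} = l^{2}$
$\frac{\left(- 4 y{\left(1 \right)} + 9\right) + N}{4619 + 139} = \frac{\left(- 4 \cdot 1^{2} + 9\right) - 3164}{4619 + 139} = \frac{\left(\left(-4\right) 1 + 9\right) - 3164}{4758} = \left(\left(-4 + 9\right) - 3164\right) \frac{1}{4758} = \left(5 - 3164\right) \frac{1}{4758} = \left(-3159\right) \frac{1}{4758} = - \frac{81}{122}$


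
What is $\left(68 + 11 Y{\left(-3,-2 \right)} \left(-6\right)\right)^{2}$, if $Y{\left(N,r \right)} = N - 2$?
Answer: $158404$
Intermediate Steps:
$Y{\left(N,r \right)} = -2 + N$
$\left(68 + 11 Y{\left(-3,-2 \right)} \left(-6\right)\right)^{2} = \left(68 + 11 \left(-2 - 3\right) \left(-6\right)\right)^{2} = \left(68 + 11 \left(-5\right) \left(-6\right)\right)^{2} = \left(68 - -330\right)^{2} = \left(68 + 330\right)^{2} = 398^{2} = 158404$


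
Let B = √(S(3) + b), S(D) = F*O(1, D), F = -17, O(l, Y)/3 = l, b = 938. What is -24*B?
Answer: -24*√887 ≈ -714.78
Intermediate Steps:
O(l, Y) = 3*l
S(D) = -51
B = √887 (B = √(-51 + 938) = √887 ≈ 29.783)
-24*B = -24*√887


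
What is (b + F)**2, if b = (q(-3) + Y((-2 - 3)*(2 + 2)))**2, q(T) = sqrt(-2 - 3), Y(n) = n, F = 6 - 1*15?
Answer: 140996 - 30880*I*sqrt(5) ≈ 1.41e+5 - 69050.0*I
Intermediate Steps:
F = -9 (F = 6 - 15 = -9)
q(T) = I*sqrt(5) (q(T) = sqrt(-5) = I*sqrt(5))
b = (-20 + I*sqrt(5))**2 (b = (I*sqrt(5) + (-2 - 3)*(2 + 2))**2 = (I*sqrt(5) - 5*4)**2 = (I*sqrt(5) - 20)**2 = (-20 + I*sqrt(5))**2 ≈ 395.0 - 89.443*I)
(b + F)**2 = ((20 - I*sqrt(5))**2 - 9)**2 = (-9 + (20 - I*sqrt(5))**2)**2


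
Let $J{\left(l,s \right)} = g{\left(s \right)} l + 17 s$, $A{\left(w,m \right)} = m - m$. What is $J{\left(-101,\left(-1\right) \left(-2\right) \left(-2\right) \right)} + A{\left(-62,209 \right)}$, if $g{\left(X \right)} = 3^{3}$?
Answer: $-2795$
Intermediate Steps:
$g{\left(X \right)} = 27$
$A{\left(w,m \right)} = 0$
$J{\left(l,s \right)} = 17 s + 27 l$ ($J{\left(l,s \right)} = 27 l + 17 s = 17 s + 27 l$)
$J{\left(-101,\left(-1\right) \left(-2\right) \left(-2\right) \right)} + A{\left(-62,209 \right)} = \left(17 \left(-1\right) \left(-2\right) \left(-2\right) + 27 \left(-101\right)\right) + 0 = \left(17 \cdot 2 \left(-2\right) - 2727\right) + 0 = \left(17 \left(-4\right) - 2727\right) + 0 = \left(-68 - 2727\right) + 0 = -2795 + 0 = -2795$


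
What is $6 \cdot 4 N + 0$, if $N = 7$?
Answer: $168$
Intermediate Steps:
$6 \cdot 4 N + 0 = 6 \cdot 4 \cdot 7 + 0 = 24 \cdot 7 + 0 = 168 + 0 = 168$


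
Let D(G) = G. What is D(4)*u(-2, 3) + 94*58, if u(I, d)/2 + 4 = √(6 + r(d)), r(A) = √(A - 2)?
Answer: 5420 + 8*√7 ≈ 5441.2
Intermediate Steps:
r(A) = √(-2 + A)
u(I, d) = -8 + 2*√(6 + √(-2 + d))
D(4)*u(-2, 3) + 94*58 = 4*(-8 + 2*√(6 + √(-2 + 3))) + 94*58 = 4*(-8 + 2*√(6 + √1)) + 5452 = 4*(-8 + 2*√(6 + 1)) + 5452 = 4*(-8 + 2*√7) + 5452 = (-32 + 8*√7) + 5452 = 5420 + 8*√7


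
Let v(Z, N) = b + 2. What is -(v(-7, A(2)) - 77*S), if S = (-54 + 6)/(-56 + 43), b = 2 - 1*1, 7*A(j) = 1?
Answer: 3657/13 ≈ 281.31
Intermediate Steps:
A(j) = ⅐ (A(j) = (⅐)*1 = ⅐)
b = 1 (b = 2 - 1 = 1)
v(Z, N) = 3 (v(Z, N) = 1 + 2 = 3)
S = 48/13 (S = -48/(-13) = -48*(-1/13) = 48/13 ≈ 3.6923)
-(v(-7, A(2)) - 77*S) = -(3 - 77*48/13) = -(3 - 3696/13) = -1*(-3657/13) = 3657/13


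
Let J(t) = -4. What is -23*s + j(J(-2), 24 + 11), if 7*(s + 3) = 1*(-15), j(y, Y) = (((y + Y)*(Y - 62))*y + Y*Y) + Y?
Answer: 33084/7 ≈ 4726.3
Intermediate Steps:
j(y, Y) = Y + Y² + y*(-62 + Y)*(Y + y) (j(y, Y) = (((Y + y)*(-62 + Y))*y + Y²) + Y = (((-62 + Y)*(Y + y))*y + Y²) + Y = (y*(-62 + Y)*(Y + y) + Y²) + Y = (Y² + y*(-62 + Y)*(Y + y)) + Y = Y + Y² + y*(-62 + Y)*(Y + y))
s = -36/7 (s = -3 + (1*(-15))/7 = -3 + (⅐)*(-15) = -3 - 15/7 = -36/7 ≈ -5.1429)
-23*s + j(J(-2), 24 + 11) = -23*(-36/7) + ((24 + 11) + (24 + 11)² - 62*(-4)² + (24 + 11)*(-4)² - 4*(24 + 11)² - 62*(24 + 11)*(-4)) = 828/7 + (35 + 35² - 62*16 + 35*16 - 4*35² - 62*35*(-4)) = 828/7 + (35 + 1225 - 992 + 560 - 4*1225 + 8680) = 828/7 + (35 + 1225 - 992 + 560 - 4900 + 8680) = 828/7 + 4608 = 33084/7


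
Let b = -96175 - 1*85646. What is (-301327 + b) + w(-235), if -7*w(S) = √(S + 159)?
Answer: -483148 - 2*I*√19/7 ≈ -4.8315e+5 - 1.2454*I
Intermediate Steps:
b = -181821 (b = -96175 - 85646 = -181821)
w(S) = -√(159 + S)/7 (w(S) = -√(S + 159)/7 = -√(159 + S)/7)
(-301327 + b) + w(-235) = (-301327 - 181821) - √(159 - 235)/7 = -483148 - 2*I*√19/7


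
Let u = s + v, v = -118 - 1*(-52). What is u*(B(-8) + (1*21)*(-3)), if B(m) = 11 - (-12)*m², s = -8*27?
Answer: -201912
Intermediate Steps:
s = -216
v = -66 (v = -118 + 52 = -66)
u = -282 (u = -216 - 66 = -282)
B(m) = 11 + 12*m²
u*(B(-8) + (1*21)*(-3)) = -282*((11 + 12*(-8)²) + (1*21)*(-3)) = -282*((11 + 12*64) + 21*(-3)) = -282*((11 + 768) - 63) = -282*(779 - 63) = -282*716 = -201912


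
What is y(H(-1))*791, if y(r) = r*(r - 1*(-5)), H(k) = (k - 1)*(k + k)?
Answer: 28476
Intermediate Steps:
H(k) = 2*k*(-1 + k) (H(k) = (-1 + k)*(2*k) = 2*k*(-1 + k))
y(r) = r*(5 + r) (y(r) = r*(r + 5) = r*(5 + r))
y(H(-1))*791 = ((2*(-1)*(-1 - 1))*(5 + 2*(-1)*(-1 - 1)))*791 = ((2*(-1)*(-2))*(5 + 2*(-1)*(-2)))*791 = (4*(5 + 4))*791 = (4*9)*791 = 36*791 = 28476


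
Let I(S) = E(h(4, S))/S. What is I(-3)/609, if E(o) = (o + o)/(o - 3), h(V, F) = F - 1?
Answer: -8/12789 ≈ -0.00062554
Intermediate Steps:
h(V, F) = -1 + F
E(o) = 2*o/(-3 + o) (E(o) = (2*o)/(-3 + o) = 2*o/(-3 + o))
I(S) = 2*(-1 + S)/(S*(-4 + S)) (I(S) = (2*(-1 + S)/(-3 + (-1 + S)))/S = (2*(-1 + S)/(-4 + S))/S = 2*(-1 + S)/(S*(-4 + S)))
I(-3)/609 = (2*(-1 - 3)/(-3*(-4 - 3)))/609 = (2*(-⅓)*(-4)/(-7))*(1/609) = (2*(-⅓)*(-⅐)*(-4))*(1/609) = -8/21*1/609 = -8/12789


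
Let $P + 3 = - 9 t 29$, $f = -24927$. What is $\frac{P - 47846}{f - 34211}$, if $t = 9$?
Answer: $\frac{25099}{29569} \approx 0.84883$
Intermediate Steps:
$P = -2352$ ($P = -3 + \left(-9\right) 9 \cdot 29 = -3 - 2349 = -2352$)
$\frac{P - 47846}{f - 34211} = \frac{-2352 - 47846}{-24927 - 34211} = - \frac{50198}{-59138} = \left(-50198\right) \left(- \frac{1}{59138}\right) = \frac{25099}{29569}$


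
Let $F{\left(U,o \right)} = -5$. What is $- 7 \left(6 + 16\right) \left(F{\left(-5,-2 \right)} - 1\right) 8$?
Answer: $7392$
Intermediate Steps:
$- 7 \left(6 + 16\right) \left(F{\left(-5,-2 \right)} - 1\right) 8 = - 7 \left(6 + 16\right) \left(-5 - 1\right) 8 = - 7 \cdot 22 \left(-6\right) 8 = \left(-7\right) \left(-132\right) 8 = 924 \cdot 8 = 7392$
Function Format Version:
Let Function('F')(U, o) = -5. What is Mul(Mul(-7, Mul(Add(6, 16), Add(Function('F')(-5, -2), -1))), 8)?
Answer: 7392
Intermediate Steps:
Mul(Mul(-7, Mul(Add(6, 16), Add(Function('F')(-5, -2), -1))), 8) = Mul(Mul(-7, Mul(Add(6, 16), Add(-5, -1))), 8) = Mul(Mul(-7, Mul(22, -6)), 8) = Mul(Mul(-7, -132), 8) = Mul(924, 8) = 7392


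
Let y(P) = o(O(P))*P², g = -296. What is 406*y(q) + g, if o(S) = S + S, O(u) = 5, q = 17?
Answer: 1173044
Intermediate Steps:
o(S) = 2*S
y(P) = 10*P² (y(P) = (2*5)*P² = 10*P²)
406*y(q) + g = 406*(10*17²) - 296 = 406*(10*289) - 296 = 406*2890 - 296 = 1173340 - 296 = 1173044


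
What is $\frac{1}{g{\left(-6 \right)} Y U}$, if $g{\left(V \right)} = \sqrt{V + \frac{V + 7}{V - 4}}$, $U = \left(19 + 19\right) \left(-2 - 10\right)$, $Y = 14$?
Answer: $\frac{i \sqrt{610}}{389424} \approx 6.3422 \cdot 10^{-5} i$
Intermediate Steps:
$U = -456$ ($U = 38 \left(-12\right) = -456$)
$g{\left(V \right)} = \sqrt{V + \frac{7 + V}{-4 + V}}$
$\frac{1}{g{\left(-6 \right)} Y U} = \frac{1}{\sqrt{\frac{7 - 6 - 6 \left(-4 - 6\right)}{-4 - 6}} \cdot 14 \left(-456\right)} = \frac{1}{\sqrt{\frac{7 - 6 - -60}{-10}} \cdot 14 \left(-456\right)} = \frac{1}{\sqrt{- \frac{7 - 6 + 60}{10}} \cdot 14 \left(-456\right)} = \frac{1}{\sqrt{\left(- \frac{1}{10}\right) 61} \cdot 14 \left(-456\right)} = \frac{1}{\sqrt{- \frac{61}{10}} \cdot 14 \left(-456\right)} = \frac{1}{\frac{i \sqrt{610}}{10} \cdot 14 \left(-456\right)} = \frac{1}{\frac{7 i \sqrt{610}}{5} \left(-456\right)} = \frac{1}{\left(- \frac{3192}{5}\right) i \sqrt{610}} = \frac{i \sqrt{610}}{389424}$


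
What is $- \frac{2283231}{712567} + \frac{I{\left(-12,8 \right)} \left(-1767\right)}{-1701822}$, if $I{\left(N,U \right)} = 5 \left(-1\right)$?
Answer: $- \frac{1297316092109}{404220732358} \approx -3.2094$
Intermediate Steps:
$I{\left(N,U \right)} = -5$
$- \frac{2283231}{712567} + \frac{I{\left(-12,8 \right)} \left(-1767\right)}{-1701822} = - \frac{2283231}{712567} + \frac{\left(-5\right) \left(-1767\right)}{-1701822} = \left(-2283231\right) \frac{1}{712567} + 8835 \left(- \frac{1}{1701822}\right) = - \frac{2283231}{712567} - \frac{2945}{567274} = - \frac{1297316092109}{404220732358}$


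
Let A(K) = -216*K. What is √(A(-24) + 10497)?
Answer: √15681 ≈ 125.22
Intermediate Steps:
√(A(-24) + 10497) = √(-216*(-24) + 10497) = √(5184 + 10497) = √15681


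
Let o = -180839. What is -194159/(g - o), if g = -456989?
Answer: 27737/39450 ≈ 0.70309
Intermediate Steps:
-194159/(g - o) = -194159/(-456989 - 1*(-180839)) = -194159/(-456989 + 180839) = -194159/(-276150) = -194159*(-1/276150) = 27737/39450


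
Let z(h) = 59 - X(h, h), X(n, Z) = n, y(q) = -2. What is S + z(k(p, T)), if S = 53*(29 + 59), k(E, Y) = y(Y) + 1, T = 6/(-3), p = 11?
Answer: 4724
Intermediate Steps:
T = -2 (T = 6*(-⅓) = -2)
k(E, Y) = -1 (k(E, Y) = -2 + 1 = -1)
z(h) = 59 - h
S = 4664 (S = 53*88 = 4664)
S + z(k(p, T)) = 4664 + (59 - 1*(-1)) = 4664 + (59 + 1) = 4664 + 60 = 4724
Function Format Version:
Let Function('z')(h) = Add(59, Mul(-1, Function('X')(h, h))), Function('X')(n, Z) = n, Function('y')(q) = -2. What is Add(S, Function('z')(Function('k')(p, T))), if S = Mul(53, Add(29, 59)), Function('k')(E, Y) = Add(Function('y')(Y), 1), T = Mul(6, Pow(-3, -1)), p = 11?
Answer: 4724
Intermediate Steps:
T = -2 (T = Mul(6, Rational(-1, 3)) = -2)
Function('k')(E, Y) = -1 (Function('k')(E, Y) = Add(-2, 1) = -1)
Function('z')(h) = Add(59, Mul(-1, h))
S = 4664 (S = Mul(53, 88) = 4664)
Add(S, Function('z')(Function('k')(p, T))) = Add(4664, Add(59, Mul(-1, -1))) = Add(4664, Add(59, 1)) = Add(4664, 60) = 4724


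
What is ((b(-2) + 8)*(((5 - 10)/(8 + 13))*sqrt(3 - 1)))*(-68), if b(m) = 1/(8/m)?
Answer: 2635*sqrt(2)/21 ≈ 177.45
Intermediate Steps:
b(m) = m/8
((b(-2) + 8)*(((5 - 10)/(8 + 13))*sqrt(3 - 1)))*(-68) = (((1/8)*(-2) + 8)*(((5 - 10)/(8 + 13))*sqrt(3 - 1)))*(-68) = ((-1/4 + 8)*((-5/21)*sqrt(2)))*(-68) = (31*((-5*1/21)*sqrt(2))/4)*(-68) = (31*(-5*sqrt(2)/21)/4)*(-68) = -155*sqrt(2)/84*(-68) = 2635*sqrt(2)/21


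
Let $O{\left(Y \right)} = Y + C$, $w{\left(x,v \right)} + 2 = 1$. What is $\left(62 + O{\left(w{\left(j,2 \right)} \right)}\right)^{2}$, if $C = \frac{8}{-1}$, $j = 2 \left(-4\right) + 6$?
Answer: $2809$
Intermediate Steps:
$j = -2$ ($j = -8 + 6 = -2$)
$C = -8$ ($C = 8 \left(-1\right) = -8$)
$w{\left(x,v \right)} = -1$ ($w{\left(x,v \right)} = -2 + 1 = -1$)
$O{\left(Y \right)} = -8 + Y$ ($O{\left(Y \right)} = Y - 8 = -8 + Y$)
$\left(62 + O{\left(w{\left(j,2 \right)} \right)}\right)^{2} = \left(62 - 9\right)^{2} = 53^{2} = 2809$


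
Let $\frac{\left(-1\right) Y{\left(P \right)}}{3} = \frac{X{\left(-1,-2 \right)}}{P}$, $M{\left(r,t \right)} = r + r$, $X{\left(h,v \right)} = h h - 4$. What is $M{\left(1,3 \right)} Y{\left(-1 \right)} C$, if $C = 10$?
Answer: $-180$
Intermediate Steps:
$X{\left(h,v \right)} = -4 + h^{2}$ ($X{\left(h,v \right)} = h^{2} - 4 = -4 + h^{2}$)
$M{\left(r,t \right)} = 2 r$
$Y{\left(P \right)} = \frac{9}{P}$ ($Y{\left(P \right)} = - 3 \frac{-4 + \left(-1\right)^{2}}{P} = - 3 \frac{-4 + 1}{P} = - 3 \left(- \frac{3}{P}\right) = \frac{9}{P}$)
$M{\left(1,3 \right)} Y{\left(-1 \right)} C = 2 \cdot 1 \frac{9}{-1} \cdot 10 = 2 \cdot 9 \left(-1\right) 10 = 2 \left(-9\right) 10 = \left(-18\right) 10 = -180$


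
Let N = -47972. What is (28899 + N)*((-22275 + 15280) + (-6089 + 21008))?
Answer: -151134452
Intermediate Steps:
(28899 + N)*((-22275 + 15280) + (-6089 + 21008)) = (28899 - 47972)*((-22275 + 15280) + (-6089 + 21008)) = -19073*(-6995 + 14919) = -19073*7924 = -151134452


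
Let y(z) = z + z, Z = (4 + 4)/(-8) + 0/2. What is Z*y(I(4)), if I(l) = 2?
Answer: -4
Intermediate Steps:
Z = -1 (Z = 8*(-⅛) + 0*(½) = -1 + 0 = -1)
y(z) = 2*z
Z*y(I(4)) = -2*2 = -1*4 = -4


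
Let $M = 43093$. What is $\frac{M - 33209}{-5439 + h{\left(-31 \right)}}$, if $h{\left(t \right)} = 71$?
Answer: $- \frac{2471}{1342} \approx -1.8413$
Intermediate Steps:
$\frac{M - 33209}{-5439 + h{\left(-31 \right)}} = \frac{43093 - 33209}{-5439 + 71} = \frac{9884}{-5368} = 9884 \left(- \frac{1}{5368}\right) = - \frac{2471}{1342}$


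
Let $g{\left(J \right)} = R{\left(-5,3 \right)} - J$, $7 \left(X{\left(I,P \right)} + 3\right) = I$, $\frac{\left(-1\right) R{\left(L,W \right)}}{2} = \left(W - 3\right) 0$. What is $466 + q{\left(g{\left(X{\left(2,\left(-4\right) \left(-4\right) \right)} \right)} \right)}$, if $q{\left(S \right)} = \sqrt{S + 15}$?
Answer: $466 + \frac{2 \sqrt{217}}{7} \approx 470.21$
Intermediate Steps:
$R{\left(L,W \right)} = 0$ ($R{\left(L,W \right)} = - 2 \left(W - 3\right) 0 = - 2 \left(-3 + W\right) 0 = \left(-2\right) 0 = 0$)
$X{\left(I,P \right)} = -3 + \frac{I}{7}$
$g{\left(J \right)} = - J$ ($g{\left(J \right)} = 0 - J = - J$)
$q{\left(S \right)} = \sqrt{15 + S}$
$466 + q{\left(g{\left(X{\left(2,\left(-4\right) \left(-4\right) \right)} \right)} \right)} = 466 + \sqrt{15 - \left(-3 + \frac{1}{7} \cdot 2\right)} = 466 + \sqrt{15 - \left(-3 + \frac{2}{7}\right)} = 466 + \sqrt{15 - - \frac{19}{7}} = 466 + \sqrt{15 + \frac{19}{7}} = 466 + \sqrt{\frac{124}{7}} = 466 + \frac{2 \sqrt{217}}{7}$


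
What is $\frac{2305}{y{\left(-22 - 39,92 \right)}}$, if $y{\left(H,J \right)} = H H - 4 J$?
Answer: $\frac{2305}{3353} \approx 0.68744$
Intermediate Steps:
$y{\left(H,J \right)} = H^{2} - 4 J$
$\frac{2305}{y{\left(-22 - 39,92 \right)}} = \frac{2305}{\left(-22 - 39\right)^{2} - 368} = \frac{2305}{\left(-61\right)^{2} - 368} = \frac{2305}{3721 - 368} = \frac{2305}{3353}$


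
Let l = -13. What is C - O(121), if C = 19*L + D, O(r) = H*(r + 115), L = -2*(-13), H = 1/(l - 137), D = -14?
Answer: 36118/75 ≈ 481.57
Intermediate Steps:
H = -1/150 (H = 1/(-13 - 137) = 1/(-150) = -1/150 ≈ -0.0066667)
L = 26
O(r) = -23/30 - r/150 (O(r) = -(r + 115)/150 = -(115 + r)/150 = -23/30 - r/150)
C = 480 (C = 19*26 - 14 = 494 - 14 = 480)
C - O(121) = 480 - (-23/30 - 1/150*121) = 480 - (-23/30 - 121/150) = 480 - 1*(-118/75) = 480 + 118/75 = 36118/75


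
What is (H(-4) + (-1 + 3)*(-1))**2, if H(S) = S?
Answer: 36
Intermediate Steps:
(H(-4) + (-1 + 3)*(-1))**2 = (-4 + (-1 + 3)*(-1))**2 = (-4 + 2*(-1))**2 = (-4 - 2)**2 = (-6)**2 = 36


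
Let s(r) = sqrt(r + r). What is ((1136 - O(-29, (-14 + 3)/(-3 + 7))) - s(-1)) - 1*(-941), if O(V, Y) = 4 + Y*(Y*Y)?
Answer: 134003/64 - I*sqrt(2) ≈ 2093.8 - 1.4142*I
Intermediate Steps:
O(V, Y) = 4 + Y**3 (O(V, Y) = 4 + Y*Y**2 = 4 + Y**3)
s(r) = sqrt(2)*sqrt(r) (s(r) = sqrt(2*r) = sqrt(2)*sqrt(r))
((1136 - O(-29, (-14 + 3)/(-3 + 7))) - s(-1)) - 1*(-941) = ((1136 - (4 + ((-14 + 3)/(-3 + 7))**3)) - sqrt(2)*sqrt(-1)) - 1*(-941) = ((1136 - (4 + (-11/4)**3)) - sqrt(2)*I) + 941 = ((1136 - (4 + (-11*1/4)**3)) - I*sqrt(2)) + 941 = ((1136 - (4 + (-11/4)**3)) - I*sqrt(2)) + 941 = ((1136 - (4 - 1331/64)) - I*sqrt(2)) + 941 = ((1136 - 1*(-1075/64)) - I*sqrt(2)) + 941 = ((1136 + 1075/64) - I*sqrt(2)) + 941 = (73779/64 - I*sqrt(2)) + 941 = 134003/64 - I*sqrt(2)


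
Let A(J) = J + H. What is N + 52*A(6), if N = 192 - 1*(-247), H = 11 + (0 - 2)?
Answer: 1219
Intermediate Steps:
H = 9 (H = 11 - 2 = 9)
A(J) = 9 + J (A(J) = J + 9 = 9 + J)
N = 439 (N = 192 + 247 = 439)
N + 52*A(6) = 439 + 52*(9 + 6) = 439 + 52*15 = 439 + 780 = 1219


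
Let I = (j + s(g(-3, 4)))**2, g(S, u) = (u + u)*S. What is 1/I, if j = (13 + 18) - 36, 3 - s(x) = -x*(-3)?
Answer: 1/4900 ≈ 0.00020408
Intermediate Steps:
g(S, u) = 2*S*u (g(S, u) = (2*u)*S = 2*S*u)
s(x) = 3 - 3*x (s(x) = 3 - (-1)*x*(-3) = 3 - (-1)*(-3*x) = 3 - 3*x)
j = -5 (j = 31 - 36 = -5)
I = 4900 (I = (-5 + (3 - 6*(-3)*4))**2 = (-5 + (3 - 3*(-24)))**2 = (-5 + (3 + 72))**2 = (-5 + 75)**2 = 70**2 = 4900)
1/I = 1/4900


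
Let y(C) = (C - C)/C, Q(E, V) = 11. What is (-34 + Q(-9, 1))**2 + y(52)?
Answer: 529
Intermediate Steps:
y(C) = 0 (y(C) = 0/C = 0)
(-34 + Q(-9, 1))**2 + y(52) = (-34 + 11)**2 + 0 = (-23)**2 + 0 = 529 + 0 = 529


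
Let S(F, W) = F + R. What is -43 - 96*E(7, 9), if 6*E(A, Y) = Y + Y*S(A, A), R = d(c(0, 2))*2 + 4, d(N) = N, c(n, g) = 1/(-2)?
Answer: -1627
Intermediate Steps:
c(n, g) = -½
R = 3 (R = -½*2 + 4 = -1 + 4 = 3)
S(F, W) = 3 + F (S(F, W) = F + 3 = 3 + F)
E(A, Y) = Y/6 + Y*(3 + A)/6 (E(A, Y) = (Y + Y*(3 + A))/6 = Y/6 + Y*(3 + A)/6)
-43 - 96*E(7, 9) = -43 - 16*9*(4 + 7) = -43 - 16*9*11 = -43 - 96*33/2 = -43 - 1584 = -1627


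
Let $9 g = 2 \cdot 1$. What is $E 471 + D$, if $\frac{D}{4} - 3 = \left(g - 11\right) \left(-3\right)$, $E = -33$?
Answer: $- \frac{46205}{3} \approx -15402.0$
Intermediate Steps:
$g = \frac{2}{9}$ ($g = \frac{2 \cdot 1}{9} = \frac{1}{9} \cdot 2 = \frac{2}{9} \approx 0.22222$)
$D = \frac{424}{3}$ ($D = 12 + 4 \left(\frac{2}{9} - 11\right) \left(-3\right) = 12 + 4 \left(\left(- \frac{97}{9}\right) \left(-3\right)\right) = 12 + 4 \cdot \frac{97}{3} = 12 + \frac{388}{3} = \frac{424}{3} \approx 141.33$)
$E 471 + D = \left(-33\right) 471 + \frac{424}{3} = -15543 + \frac{424}{3} = - \frac{46205}{3}$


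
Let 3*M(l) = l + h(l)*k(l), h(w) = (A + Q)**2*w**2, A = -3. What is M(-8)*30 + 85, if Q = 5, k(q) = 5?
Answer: 12805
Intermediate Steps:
h(w) = 4*w**2 (h(w) = (-3 + 5)**2*w**2 = 2**2*w**2 = 4*w**2)
M(l) = l/3 + 20*l**2/3 (M(l) = (l + (4*l**2)*5)/3 = (l + 20*l**2)/3 = l/3 + 20*l**2/3)
M(-8)*30 + 85 = ((1/3)*(-8)*(1 + 20*(-8)))*30 + 85 = ((1/3)*(-8)*(1 - 160))*30 + 85 = ((1/3)*(-8)*(-159))*30 + 85 = 424*30 + 85 = 12720 + 85 = 12805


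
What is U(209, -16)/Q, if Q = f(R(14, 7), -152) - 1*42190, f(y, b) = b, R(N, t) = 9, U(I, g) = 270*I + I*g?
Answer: -26543/21171 ≈ -1.2537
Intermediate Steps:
Q = -42342 (Q = -152 - 1*42190 = -152 - 42190 = -42342)
U(209, -16)/Q = (209*(270 - 16))/(-42342) = (209*254)*(-1/42342) = 53086*(-1/42342) = -26543/21171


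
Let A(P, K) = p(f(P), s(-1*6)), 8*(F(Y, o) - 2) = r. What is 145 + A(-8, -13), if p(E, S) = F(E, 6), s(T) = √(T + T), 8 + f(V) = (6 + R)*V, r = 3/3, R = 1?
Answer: 1177/8 ≈ 147.13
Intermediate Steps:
r = 1 (r = 3*(⅓) = 1)
f(V) = -8 + 7*V (f(V) = -8 + (6 + 1)*V = -8 + 7*V)
F(Y, o) = 17/8 (F(Y, o) = 2 + (⅛)*1 = 2 + ⅛ = 17/8)
s(T) = √2*√T (s(T) = √(2*T) = √2*√T)
p(E, S) = 17/8
A(P, K) = 17/8
145 + A(-8, -13) = 145 + 17/8 = 1177/8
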